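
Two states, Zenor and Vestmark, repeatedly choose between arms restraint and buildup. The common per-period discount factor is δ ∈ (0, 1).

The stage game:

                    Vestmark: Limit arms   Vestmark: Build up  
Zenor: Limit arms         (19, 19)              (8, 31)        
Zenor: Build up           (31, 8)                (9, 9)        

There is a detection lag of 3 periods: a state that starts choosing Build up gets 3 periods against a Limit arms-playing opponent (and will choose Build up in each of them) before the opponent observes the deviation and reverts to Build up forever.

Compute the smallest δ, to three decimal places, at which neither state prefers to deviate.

The best deviation is to choose Build up for all 3 undetected periods, earning 31 each, then 9 forever once detected.
Deviation value: 31(1−δ^3)/(1−δ) + 9δ^3/(1−δ); cooperation value: 19/(1−δ).
IC: 19 ≥ 31(1−δ^3) + 9δ^3 = 31 − 22δ^3.
So δ^3 ≥ 12/22 = 6/11, giving δ ≥ (6/11)^(1/3) ≈ 0.817.

0.817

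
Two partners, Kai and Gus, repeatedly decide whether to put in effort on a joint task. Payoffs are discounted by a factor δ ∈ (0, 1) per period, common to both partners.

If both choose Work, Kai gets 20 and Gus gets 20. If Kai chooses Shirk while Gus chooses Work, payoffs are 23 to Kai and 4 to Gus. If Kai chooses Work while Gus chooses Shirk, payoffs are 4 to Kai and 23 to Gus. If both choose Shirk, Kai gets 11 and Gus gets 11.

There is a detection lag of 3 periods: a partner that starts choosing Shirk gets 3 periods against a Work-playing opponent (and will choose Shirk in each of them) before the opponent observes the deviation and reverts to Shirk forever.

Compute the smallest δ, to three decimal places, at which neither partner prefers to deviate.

0.630

Deviating for the 3 undetected periods gains 23−20 = 3 per period over cooperation, then loses 20−11 = 9 per period forever once punishment starts.
Gain: 3(1 + δ + … + δ^2); loss: 9·δ^3/(1−δ).
No profitable deviation ⇔ 3(1−δ^3) ≤ 9·δ^3, i.e. δ^3 ≥ 3/(3+9) = 1/4.
Hence δ ≥ (1/4)^(1/3) ≈ 0.630.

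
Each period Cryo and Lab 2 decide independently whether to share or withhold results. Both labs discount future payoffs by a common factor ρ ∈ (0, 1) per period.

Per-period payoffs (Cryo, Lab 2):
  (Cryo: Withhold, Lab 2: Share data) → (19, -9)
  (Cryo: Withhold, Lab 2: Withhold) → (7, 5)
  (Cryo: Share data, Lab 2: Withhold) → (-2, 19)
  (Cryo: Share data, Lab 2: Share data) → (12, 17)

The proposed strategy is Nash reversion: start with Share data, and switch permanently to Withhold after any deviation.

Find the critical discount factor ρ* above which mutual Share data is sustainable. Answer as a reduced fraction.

Cryo's threshold: (19−12)/(19−7) = 7/12.
Lab 2's threshold: (19−17)/(19−5) = 1/7.
7/12 > 1/7, so Cryo binds and ρ* = 7/12.

7/12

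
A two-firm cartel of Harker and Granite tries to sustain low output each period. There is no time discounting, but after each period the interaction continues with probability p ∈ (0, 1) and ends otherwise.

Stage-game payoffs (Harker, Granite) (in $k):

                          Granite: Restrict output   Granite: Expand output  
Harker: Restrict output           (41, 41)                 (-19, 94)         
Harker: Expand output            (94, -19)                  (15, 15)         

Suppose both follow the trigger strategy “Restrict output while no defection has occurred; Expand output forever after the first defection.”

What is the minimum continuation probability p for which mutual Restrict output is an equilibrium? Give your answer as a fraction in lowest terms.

With no time discounting, the continuation probability p plays the role of the discount factor.
Grim-trigger IC: 41/(1−p) ≥ 94 + 15p/(1−p) ⇒ p ≥ (94−41)/(94−15) = 53/79.

53/79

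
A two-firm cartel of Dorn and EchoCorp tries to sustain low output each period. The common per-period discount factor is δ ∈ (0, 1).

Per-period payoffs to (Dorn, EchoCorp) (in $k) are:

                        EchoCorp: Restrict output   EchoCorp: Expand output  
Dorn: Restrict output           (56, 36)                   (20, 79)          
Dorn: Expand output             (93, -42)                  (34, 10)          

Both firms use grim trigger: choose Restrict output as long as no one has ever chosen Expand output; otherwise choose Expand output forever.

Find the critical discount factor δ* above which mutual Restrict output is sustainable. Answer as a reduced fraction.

For Dorn: deviation gain 93−56 = 37, per-period punishment loss 56−34 = 22. IC gives δ ≥ 37/59.
For EchoCorp: gain 43, loss 26 per period, so δ ≥ 43/69.
The tighter constraint is Dorn's, so cooperation needs δ ≥ 37/59.

37/59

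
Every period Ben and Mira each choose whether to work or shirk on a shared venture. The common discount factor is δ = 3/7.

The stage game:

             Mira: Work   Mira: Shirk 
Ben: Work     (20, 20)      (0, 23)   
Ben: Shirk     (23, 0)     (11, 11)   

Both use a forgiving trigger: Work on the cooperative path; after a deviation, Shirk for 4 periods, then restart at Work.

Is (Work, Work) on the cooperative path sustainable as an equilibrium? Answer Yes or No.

Yes

Comparing payoff streams over the 5 periods until play realigns: cooperate → 20(1+δ+…+δ^4); deviate → 23 + 11(δ+…+δ^4).
Cooperation is sustained iff (20−11)(δ+…+δ^4) ≥ 23−20.
δ+…+δ^4 = 3/7·(1−(3/7)^4)/(1−3/7) = 0.7247, and (23−20)/(20−11) = 0.3333.
0.7247 ≥ 0.3333, so cooperation is sustainable.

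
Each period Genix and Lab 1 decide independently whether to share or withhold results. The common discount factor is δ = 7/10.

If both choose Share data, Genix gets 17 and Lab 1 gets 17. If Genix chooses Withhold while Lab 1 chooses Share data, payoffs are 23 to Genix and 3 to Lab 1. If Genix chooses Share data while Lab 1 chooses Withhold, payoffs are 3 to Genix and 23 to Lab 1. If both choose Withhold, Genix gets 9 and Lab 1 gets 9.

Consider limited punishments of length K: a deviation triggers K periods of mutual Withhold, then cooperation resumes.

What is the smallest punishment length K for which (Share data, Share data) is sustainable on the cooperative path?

Need Σ_{k=1}^{K} δ^k ≥ (23−17)/(17−9) = 0.7500 at δ = 7/10.
At K = 1 the sum is 0.7000 < 0.7500; at K = 2 it is 1.1900 ≥ 0.7500.
So the minimum punishment length is K = 2.

2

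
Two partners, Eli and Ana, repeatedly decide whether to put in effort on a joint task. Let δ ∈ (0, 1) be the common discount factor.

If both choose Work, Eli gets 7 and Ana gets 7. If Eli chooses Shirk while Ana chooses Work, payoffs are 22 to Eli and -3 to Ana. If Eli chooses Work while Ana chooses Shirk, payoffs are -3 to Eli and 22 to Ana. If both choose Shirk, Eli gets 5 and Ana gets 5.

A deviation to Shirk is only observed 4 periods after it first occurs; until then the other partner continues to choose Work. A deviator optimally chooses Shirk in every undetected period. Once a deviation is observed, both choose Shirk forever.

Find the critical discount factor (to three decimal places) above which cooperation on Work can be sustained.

0.969

The best deviation is to choose Shirk for all 4 undetected periods, earning 22 each, then 5 forever once detected.
Deviation value: 22(1−δ^4)/(1−δ) + 5δ^4/(1−δ); cooperation value: 7/(1−δ).
IC: 7 ≥ 22(1−δ^4) + 5δ^4 = 22 − 17δ^4.
So δ^4 ≥ 15/17, giving δ ≥ (15/17)^(1/4) ≈ 0.969.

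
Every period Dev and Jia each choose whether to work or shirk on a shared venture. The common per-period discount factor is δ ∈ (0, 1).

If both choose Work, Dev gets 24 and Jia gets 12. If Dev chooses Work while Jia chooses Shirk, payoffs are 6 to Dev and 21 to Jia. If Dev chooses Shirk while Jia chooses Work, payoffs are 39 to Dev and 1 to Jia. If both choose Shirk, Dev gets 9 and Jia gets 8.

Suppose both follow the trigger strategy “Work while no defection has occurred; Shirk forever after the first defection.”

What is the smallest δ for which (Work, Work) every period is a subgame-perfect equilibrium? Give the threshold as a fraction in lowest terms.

Dev's threshold: (39−24)/(39−9) = 1/2.
Jia's threshold: (21−12)/(21−8) = 9/13.
1/2 < 9/13, so Jia binds and δ* = 9/13.

9/13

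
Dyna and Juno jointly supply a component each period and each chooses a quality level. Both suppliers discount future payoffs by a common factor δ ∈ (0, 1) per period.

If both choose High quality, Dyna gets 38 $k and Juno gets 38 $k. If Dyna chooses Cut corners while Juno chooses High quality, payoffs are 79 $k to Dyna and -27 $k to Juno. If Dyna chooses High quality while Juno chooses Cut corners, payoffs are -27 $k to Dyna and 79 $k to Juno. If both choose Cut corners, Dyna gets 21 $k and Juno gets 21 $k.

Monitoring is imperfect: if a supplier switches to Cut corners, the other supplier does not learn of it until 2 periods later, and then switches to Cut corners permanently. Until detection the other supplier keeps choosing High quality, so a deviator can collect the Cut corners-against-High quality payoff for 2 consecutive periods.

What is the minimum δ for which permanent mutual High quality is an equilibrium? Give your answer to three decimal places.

Deviating for the 2 undetected periods gains 79−38 = 41 per period over cooperation, then loses 38−21 = 17 per period forever once punishment starts.
Gain: 41(1 + δ + … + δ^1); loss: 17·δ^2/(1−δ).
No profitable deviation ⇔ 41(1−δ^2) ≤ 17·δ^2, i.e. δ^2 ≥ 41/(41+17) = 41/58.
Hence δ ≥ (41/58)^(1/2) ≈ 0.841.

0.841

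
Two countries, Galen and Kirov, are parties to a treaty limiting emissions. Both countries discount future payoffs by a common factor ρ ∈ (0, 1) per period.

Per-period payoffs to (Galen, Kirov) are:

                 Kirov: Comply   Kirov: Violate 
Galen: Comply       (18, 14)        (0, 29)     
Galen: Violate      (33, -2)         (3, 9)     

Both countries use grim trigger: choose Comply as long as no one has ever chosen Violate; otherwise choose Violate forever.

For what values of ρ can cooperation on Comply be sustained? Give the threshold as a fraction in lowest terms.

3/4

Galen's threshold: (33−18)/(33−3) = 1/2.
Kirov's threshold: (29−14)/(29−9) = 3/4.
1/2 < 3/4, so Kirov binds and ρ* = 3/4.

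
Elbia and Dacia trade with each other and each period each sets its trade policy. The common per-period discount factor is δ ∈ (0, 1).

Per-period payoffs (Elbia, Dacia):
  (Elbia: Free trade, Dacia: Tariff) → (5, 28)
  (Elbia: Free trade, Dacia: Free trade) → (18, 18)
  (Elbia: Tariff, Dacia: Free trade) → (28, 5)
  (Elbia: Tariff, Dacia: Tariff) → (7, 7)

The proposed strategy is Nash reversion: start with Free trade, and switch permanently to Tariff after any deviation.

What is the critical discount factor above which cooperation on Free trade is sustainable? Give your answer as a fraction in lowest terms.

10/21

Under grim trigger the critical discount factor is (T−C)/(T−P) with T = 28, C = 18, P = 7.
δ* = (28−18)/(28−7) = 10/21.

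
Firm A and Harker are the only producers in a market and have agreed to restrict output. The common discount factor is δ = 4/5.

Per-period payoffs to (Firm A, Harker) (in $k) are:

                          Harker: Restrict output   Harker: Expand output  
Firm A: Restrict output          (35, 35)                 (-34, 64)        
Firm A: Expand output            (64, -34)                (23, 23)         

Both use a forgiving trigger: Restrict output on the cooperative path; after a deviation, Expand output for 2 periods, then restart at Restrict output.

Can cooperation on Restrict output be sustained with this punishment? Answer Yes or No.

Comparing payoff streams over the 3 periods until play realigns: cooperate → 35(1+δ+…+δ^2); deviate → 64 + 23(δ+…+δ^2).
Cooperation is sustained iff (35−23)(δ+…+δ^2) ≥ 64−35.
δ+…+δ^2 = 4/5·(1−(4/5)^2)/(1−4/5) = 1.4400, and (64−35)/(35−23) = 2.4167.
1.4400 < 2.4167, so cooperation is not sustainable.

No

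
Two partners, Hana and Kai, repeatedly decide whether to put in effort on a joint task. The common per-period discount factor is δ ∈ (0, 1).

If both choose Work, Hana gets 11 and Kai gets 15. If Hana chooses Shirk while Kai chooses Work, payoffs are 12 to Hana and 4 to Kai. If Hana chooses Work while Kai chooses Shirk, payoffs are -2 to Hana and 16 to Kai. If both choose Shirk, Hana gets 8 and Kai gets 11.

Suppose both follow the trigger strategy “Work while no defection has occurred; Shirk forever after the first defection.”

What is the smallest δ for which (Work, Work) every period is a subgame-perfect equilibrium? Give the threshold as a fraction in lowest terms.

For Hana: deviation gain 12−11 = 1, per-period punishment loss 11−8 = 3. IC gives δ ≥ 1/4.
For Kai: gain 1, loss 4 per period, so δ ≥ 1/5.
The tighter constraint is Hana's, so cooperation needs δ ≥ 1/4.

1/4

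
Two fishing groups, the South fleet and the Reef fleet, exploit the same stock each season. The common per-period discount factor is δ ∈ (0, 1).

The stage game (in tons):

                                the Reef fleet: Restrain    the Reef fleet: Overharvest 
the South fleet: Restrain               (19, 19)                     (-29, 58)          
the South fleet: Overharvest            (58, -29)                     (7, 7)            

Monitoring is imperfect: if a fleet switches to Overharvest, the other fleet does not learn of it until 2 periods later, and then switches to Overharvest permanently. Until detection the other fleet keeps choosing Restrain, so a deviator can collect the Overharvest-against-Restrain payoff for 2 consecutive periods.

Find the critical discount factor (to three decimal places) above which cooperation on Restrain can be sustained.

Deviating for the 2 undetected periods gains 58−19 = 39 per period over cooperation, then loses 19−7 = 12 per period forever once punishment starts.
Gain: 39(1 + δ + … + δ^1); loss: 12·δ^2/(1−δ).
No profitable deviation ⇔ 39(1−δ^2) ≤ 12·δ^2, i.e. δ^2 ≥ 39/(39+12) = 13/17.
Hence δ ≥ (13/17)^(1/2) ≈ 0.874.

0.874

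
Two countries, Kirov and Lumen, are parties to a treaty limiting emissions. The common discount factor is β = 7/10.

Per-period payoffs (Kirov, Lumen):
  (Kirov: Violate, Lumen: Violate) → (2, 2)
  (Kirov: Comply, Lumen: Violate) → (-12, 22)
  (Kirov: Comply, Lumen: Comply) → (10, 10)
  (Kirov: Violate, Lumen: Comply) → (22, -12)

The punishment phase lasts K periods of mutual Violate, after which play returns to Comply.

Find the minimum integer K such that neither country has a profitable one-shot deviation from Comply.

No profitable deviation requires (10−2)(β+…+β^K) ≥ 22−10, i.e. β+…+β^K ≥ 3/2 ≈ 1.5000.
With β = 7/10, the partial sums are K=1: 0.7000, K=2: 1.1900, K=3: 1.5330.
K = 3 is the first length at which the sum reaches 1.5000.

3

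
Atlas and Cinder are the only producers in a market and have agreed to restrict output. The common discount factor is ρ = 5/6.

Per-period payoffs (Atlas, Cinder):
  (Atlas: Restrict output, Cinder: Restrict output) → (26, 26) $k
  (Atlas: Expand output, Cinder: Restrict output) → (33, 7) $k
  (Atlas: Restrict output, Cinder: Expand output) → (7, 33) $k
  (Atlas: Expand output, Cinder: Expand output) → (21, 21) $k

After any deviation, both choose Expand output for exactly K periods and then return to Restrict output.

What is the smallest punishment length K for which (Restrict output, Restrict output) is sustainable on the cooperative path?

2

IC: ρ(1−ρ^K)/(1−ρ) ≥ (33−26)/(26−21) = 7/5.
With ρ = 5/6: need 1 − ρ^K ≥ 7/5·(1−5/6)/(5/6), i.e. ρ^K ≤ 0.7200.
Since (5/6)^1 = 0.8333 and (5/6)^2 = 0.6944, the smallest such K is 2.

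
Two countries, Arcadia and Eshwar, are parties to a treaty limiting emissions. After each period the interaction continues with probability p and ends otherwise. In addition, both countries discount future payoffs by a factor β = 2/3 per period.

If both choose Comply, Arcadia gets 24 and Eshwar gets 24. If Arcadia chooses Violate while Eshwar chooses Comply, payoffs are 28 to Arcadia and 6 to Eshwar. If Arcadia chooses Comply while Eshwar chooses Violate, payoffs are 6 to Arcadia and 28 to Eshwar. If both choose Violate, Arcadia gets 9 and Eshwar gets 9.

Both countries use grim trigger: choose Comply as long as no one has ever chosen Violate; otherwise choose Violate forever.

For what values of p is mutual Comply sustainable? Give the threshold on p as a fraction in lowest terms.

With continuation probability p and discount β, the effective per-period discount factor is βp.
Grim-trigger IC: βp ≥ (28−24)/(28−9) = 4/19.
So p ≥ (4/19)/(2/3) = 6/19.

6/19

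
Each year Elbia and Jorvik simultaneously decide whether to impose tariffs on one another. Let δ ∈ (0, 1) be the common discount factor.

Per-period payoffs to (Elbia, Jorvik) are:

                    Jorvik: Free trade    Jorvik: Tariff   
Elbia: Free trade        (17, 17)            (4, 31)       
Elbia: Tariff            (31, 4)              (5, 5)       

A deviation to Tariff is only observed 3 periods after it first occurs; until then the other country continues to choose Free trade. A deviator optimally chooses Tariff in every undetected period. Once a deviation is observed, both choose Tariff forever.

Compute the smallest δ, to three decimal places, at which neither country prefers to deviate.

A deviator earns 31 for 3 periods, then 5 forever; cooperating earns 17 forever. Multiplying the IC by (1−δ):
17 ≥ 31(1−δ^3) + 5δ^3, so 26·δ^3 ≥ 14 and δ^3 ≥ 7/13.
δ ≥ (7/13)^(1/3) ≈ 0.814.

0.814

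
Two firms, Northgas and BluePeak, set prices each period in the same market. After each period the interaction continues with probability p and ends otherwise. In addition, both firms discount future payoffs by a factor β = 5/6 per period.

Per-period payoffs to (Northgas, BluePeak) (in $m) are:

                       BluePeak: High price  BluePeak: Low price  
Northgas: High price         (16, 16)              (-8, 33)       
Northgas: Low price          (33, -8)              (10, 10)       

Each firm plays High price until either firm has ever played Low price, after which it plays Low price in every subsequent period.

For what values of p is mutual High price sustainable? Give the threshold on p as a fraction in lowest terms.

Expected continuation weight on next period's payoff is β·p = 5/6·p, which plays the role of the discount factor.
Cooperation requires 5/6·p ≥ (33−16)/(33−10) = 17/23, hence p ≥ 102/115.

102/115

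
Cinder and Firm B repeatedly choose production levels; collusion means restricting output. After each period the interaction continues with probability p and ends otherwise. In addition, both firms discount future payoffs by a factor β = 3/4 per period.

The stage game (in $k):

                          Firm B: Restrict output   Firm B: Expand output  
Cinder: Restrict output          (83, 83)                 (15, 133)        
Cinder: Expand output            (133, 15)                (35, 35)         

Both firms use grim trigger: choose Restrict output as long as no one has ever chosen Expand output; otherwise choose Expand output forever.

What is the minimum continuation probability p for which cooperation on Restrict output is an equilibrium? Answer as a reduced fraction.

With continuation probability p and discount β, the effective per-period discount factor is βp.
Grim-trigger IC: βp ≥ (133−83)/(133−35) = 25/49.
So p ≥ (25/49)/(3/4) = 100/147.

100/147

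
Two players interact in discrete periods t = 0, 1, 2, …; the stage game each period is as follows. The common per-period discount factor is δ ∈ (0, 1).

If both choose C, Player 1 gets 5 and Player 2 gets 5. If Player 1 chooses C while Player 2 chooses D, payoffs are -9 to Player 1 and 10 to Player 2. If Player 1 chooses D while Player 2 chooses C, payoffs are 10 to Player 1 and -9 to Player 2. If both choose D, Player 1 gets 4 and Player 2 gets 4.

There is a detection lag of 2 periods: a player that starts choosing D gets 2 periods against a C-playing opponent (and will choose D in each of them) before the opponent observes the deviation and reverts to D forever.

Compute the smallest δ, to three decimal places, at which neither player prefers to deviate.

0.913

Deviating for the 2 undetected periods gains 10−5 = 5 per period over cooperation, then loses 5−4 = 1 per period forever once punishment starts.
Gain: 5(1 + δ + … + δ^1); loss: 1·δ^2/(1−δ).
No profitable deviation ⇔ 5(1−δ^2) ≤ 1·δ^2, i.e. δ^2 ≥ 5/(5+1) = 5/6.
Hence δ ≥ (5/6)^(1/2) ≈ 0.913.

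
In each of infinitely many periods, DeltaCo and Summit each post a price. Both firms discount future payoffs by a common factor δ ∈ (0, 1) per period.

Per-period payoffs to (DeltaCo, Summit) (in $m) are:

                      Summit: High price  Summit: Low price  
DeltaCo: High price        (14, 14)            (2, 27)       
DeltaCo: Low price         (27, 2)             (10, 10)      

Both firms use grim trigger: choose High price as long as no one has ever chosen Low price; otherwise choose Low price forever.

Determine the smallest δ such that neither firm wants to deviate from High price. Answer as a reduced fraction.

One-period gain from deviating is 27 − 14 = 13. The loss is 14 − 10 = 4 in every subsequent period, with present value 4·δ/(1−δ).
Deviation is unprofitable when 4·δ/(1−δ) ≥ 13, i.e. δ/(1−δ) ≥ 13/4.
Equivalently δ ≥ 13/(13+4) = 13/17.

13/17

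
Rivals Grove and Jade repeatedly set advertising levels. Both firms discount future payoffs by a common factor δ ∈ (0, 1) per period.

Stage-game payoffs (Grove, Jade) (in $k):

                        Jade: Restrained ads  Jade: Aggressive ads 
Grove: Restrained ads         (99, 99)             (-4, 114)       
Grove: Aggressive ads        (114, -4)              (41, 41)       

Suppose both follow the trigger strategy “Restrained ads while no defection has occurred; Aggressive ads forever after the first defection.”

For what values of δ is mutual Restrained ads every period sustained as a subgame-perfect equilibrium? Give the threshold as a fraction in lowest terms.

One-period gain from deviating is 114 − 99 = 15. The loss is 99 − 41 = 58 in every subsequent period, with present value 58·δ/(1−δ).
Deviation is unprofitable when 58·δ/(1−δ) ≥ 15, i.e. δ/(1−δ) ≥ 15/58.
Equivalently δ ≥ 15/(15+58) = 15/73.

15/73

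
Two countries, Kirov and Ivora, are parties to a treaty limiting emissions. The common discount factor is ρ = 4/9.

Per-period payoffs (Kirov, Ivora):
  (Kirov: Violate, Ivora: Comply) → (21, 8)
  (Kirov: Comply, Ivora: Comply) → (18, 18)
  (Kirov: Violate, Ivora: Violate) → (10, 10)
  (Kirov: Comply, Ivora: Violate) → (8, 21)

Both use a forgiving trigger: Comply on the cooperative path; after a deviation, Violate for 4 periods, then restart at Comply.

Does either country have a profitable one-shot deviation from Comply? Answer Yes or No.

IC: ρ+…+ρ^4 ≥ (21−18)/(18−10) = 3/8.
At ρ = 4/9: partial sum = 0.7688 ≥ 0.3750. Cooperation sustainable.

No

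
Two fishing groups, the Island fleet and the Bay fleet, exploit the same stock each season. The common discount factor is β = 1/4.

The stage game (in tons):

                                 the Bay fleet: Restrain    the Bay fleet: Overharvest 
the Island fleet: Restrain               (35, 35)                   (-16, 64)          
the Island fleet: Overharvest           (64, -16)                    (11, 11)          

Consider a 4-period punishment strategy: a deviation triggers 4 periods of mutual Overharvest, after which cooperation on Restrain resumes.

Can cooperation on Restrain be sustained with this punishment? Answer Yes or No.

No

IC: β+…+β^4 ≥ (64−35)/(35−11) = 29/24.
At β = 1/4: partial sum = 0.3320 < 1.2083. Cooperation not sustainable.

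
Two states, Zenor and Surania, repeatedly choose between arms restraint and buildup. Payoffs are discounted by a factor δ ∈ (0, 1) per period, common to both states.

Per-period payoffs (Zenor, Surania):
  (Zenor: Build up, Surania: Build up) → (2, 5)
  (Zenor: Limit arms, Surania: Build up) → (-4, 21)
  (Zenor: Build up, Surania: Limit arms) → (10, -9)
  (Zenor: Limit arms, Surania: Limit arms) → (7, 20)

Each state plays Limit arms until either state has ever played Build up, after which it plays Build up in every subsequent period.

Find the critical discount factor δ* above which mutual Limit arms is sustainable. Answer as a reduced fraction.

Zenor: cooperation gives 7 each period; deviation gives 10 once then 2 forever.
  7/(1−δ) ≥ 10 + 2δ/(1−δ) ⇒ δ ≥ 3/8.
Surania: cooperation gives 20 each period; deviation gives 21 once then 5 forever.
  δ ≥ 1/16.
Both must hold, so the binding constraint is Zenor's: δ ≥ 3/8.

3/8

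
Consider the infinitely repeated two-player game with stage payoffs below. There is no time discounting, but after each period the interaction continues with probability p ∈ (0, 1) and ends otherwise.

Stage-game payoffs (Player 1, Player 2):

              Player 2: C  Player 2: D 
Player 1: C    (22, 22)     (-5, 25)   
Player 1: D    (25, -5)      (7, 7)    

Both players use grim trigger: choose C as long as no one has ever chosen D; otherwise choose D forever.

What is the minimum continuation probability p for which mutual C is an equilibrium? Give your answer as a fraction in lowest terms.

1/6

With no time discounting, the continuation probability p plays the role of the discount factor.
Grim-trigger IC: 22/(1−p) ≥ 25 + 7p/(1−p) ⇒ p ≥ (25−22)/(25−7) = 1/6.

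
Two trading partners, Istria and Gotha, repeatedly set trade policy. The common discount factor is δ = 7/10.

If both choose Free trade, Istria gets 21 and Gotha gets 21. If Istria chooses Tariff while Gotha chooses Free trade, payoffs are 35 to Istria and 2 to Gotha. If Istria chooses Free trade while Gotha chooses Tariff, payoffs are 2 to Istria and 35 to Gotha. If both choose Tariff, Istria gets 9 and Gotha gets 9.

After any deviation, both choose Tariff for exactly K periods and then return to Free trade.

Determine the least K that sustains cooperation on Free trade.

Need Σ_{k=1}^{K} δ^k ≥ (35−21)/(21−9) = 1.1667 at δ = 7/10.
At K = 1 the sum is 0.7000 < 1.1667; at K = 2 it is 1.1900 ≥ 1.1667.
So the minimum punishment length is K = 2.

2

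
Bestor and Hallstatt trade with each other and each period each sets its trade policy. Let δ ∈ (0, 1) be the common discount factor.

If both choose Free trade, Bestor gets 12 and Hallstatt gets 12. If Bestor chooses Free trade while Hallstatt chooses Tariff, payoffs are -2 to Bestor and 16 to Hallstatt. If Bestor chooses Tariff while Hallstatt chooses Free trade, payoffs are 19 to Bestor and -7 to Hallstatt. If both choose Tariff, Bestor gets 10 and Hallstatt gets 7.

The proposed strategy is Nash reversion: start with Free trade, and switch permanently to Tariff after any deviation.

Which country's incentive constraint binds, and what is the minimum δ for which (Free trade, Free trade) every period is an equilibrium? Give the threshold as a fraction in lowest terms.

Bestor's threshold: (19−12)/(19−10) = 7/9.
Hallstatt's threshold: (16−12)/(16−7) = 4/9.
7/9 > 4/9, so Bestor binds and δ* = 7/9.

Bestor; δ ≥ 7/9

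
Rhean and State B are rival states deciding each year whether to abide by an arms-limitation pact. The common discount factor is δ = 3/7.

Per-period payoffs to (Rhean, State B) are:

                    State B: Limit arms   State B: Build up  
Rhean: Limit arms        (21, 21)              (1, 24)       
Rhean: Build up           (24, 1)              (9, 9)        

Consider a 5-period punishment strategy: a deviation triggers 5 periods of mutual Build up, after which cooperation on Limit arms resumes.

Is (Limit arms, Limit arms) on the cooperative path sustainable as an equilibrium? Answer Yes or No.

Yes

Comparing payoff streams over the 6 periods until play realigns: cooperate → 21(1+δ+…+δ^5); deviate → 24 + 9(δ+…+δ^5).
Cooperation is sustained iff (21−9)(δ+…+δ^5) ≥ 24−21.
δ+…+δ^5 = 3/7·(1−(3/7)^5)/(1−3/7) = 0.7392, and (24−21)/(21−9) = 0.2500.
0.7392 ≥ 0.2500, so cooperation is sustainable.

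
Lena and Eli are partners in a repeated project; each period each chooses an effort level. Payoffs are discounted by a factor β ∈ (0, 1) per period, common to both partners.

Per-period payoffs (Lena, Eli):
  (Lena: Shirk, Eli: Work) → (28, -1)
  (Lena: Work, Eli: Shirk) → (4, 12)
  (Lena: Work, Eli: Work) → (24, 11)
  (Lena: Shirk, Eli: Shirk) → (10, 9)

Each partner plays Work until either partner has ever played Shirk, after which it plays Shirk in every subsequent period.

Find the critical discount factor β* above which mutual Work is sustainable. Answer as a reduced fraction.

1/3

For Lena: deviation gain 28−24 = 4, per-period punishment loss 24−10 = 14. IC gives β ≥ 4/18 = 2/9.
For Eli: gain 1, loss 2 per period, so β ≥ 1/3.
The tighter constraint is Eli's, so cooperation needs β ≥ 1/3.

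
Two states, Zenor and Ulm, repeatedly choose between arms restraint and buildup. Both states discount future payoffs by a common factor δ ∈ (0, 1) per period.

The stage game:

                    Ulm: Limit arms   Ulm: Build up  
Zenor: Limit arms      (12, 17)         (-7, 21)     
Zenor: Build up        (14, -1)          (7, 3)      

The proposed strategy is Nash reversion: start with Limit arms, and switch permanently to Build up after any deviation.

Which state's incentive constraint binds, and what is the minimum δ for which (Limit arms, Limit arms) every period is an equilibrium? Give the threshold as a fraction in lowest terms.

Zenor; δ ≥ 2/7

Zenor: cooperation gives 12 each period; deviation gives 14 once then 7 forever.
  12/(1−δ) ≥ 14 + 7δ/(1−δ) ⇒ δ ≥ 2/7.
Ulm: cooperation gives 17 each period; deviation gives 21 once then 3 forever.
  δ ≥ 4/18 = 2/9.
Both must hold, so the binding constraint is Zenor's: δ ≥ 2/7.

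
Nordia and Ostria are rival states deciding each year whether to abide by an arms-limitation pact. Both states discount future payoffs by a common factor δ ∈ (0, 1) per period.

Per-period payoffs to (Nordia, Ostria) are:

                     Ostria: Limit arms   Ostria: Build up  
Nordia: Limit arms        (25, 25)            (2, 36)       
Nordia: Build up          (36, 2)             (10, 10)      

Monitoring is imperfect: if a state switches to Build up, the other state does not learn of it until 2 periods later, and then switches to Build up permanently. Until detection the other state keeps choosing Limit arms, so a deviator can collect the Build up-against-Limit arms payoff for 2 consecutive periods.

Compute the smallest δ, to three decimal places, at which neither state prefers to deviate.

Deviating for the 2 undetected periods gains 36−25 = 11 per period over cooperation, then loses 25−10 = 15 per period forever once punishment starts.
Gain: 11(1 + δ + … + δ^1); loss: 15·δ^2/(1−δ).
No profitable deviation ⇔ 11(1−δ^2) ≤ 15·δ^2, i.e. δ^2 ≥ 11/(11+15) = 11/26.
Hence δ ≥ (11/26)^(1/2) ≈ 0.650.

0.650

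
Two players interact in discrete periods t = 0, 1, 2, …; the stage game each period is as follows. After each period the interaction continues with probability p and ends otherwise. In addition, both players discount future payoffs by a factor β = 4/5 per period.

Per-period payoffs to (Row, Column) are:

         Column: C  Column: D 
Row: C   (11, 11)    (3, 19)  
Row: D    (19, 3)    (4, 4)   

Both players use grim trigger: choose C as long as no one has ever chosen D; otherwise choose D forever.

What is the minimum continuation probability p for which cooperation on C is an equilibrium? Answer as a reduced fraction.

2/3

With continuation probability p and discount β, the effective per-period discount factor is βp.
Grim-trigger IC: βp ≥ (19−11)/(19−4) = 8/15.
So p ≥ (8/15)/(4/5) = 2/3.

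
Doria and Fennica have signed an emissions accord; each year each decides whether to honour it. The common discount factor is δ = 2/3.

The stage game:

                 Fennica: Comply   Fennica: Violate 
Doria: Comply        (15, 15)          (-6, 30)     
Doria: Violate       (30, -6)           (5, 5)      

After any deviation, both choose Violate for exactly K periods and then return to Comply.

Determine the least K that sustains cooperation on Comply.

4

Need Σ_{k=1}^{K} δ^k ≥ (30−15)/(15−5) = 1.5000 at δ = 2/3.
At K = 3 the sum is 1.4074 < 1.5000; at K = 4 it is 1.6049 ≥ 1.5000.
So the minimum punishment length is K = 4.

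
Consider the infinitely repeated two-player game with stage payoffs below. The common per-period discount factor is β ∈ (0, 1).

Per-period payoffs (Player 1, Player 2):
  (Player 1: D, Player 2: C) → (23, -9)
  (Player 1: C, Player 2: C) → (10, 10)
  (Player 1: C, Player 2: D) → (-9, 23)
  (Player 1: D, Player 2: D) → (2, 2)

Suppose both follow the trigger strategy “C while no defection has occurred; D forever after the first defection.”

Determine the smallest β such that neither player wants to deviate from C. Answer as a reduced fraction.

10/(1−β) ≥ 23 + 2β/(1−β)
10 ≥ 23 − 21β
β ≥ 13/21.

13/21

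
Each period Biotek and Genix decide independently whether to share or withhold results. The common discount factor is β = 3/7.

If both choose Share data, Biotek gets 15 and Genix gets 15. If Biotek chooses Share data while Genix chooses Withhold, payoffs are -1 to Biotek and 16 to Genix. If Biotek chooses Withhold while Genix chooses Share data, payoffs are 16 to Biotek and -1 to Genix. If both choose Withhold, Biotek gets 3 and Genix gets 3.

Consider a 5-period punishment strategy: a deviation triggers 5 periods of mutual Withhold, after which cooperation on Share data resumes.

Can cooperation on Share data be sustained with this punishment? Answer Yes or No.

Comparing payoff streams over the 6 periods until play realigns: cooperate → 15(1+β+…+β^5); deviate → 16 + 3(β+…+β^5).
Cooperation is sustained iff (15−3)(β+…+β^5) ≥ 16−15.
β+…+β^5 = 3/7·(1−(3/7)^5)/(1−3/7) = 0.7392, and (16−15)/(15−3) = 0.0833.
0.7392 ≥ 0.0833, so cooperation is sustainable.

Yes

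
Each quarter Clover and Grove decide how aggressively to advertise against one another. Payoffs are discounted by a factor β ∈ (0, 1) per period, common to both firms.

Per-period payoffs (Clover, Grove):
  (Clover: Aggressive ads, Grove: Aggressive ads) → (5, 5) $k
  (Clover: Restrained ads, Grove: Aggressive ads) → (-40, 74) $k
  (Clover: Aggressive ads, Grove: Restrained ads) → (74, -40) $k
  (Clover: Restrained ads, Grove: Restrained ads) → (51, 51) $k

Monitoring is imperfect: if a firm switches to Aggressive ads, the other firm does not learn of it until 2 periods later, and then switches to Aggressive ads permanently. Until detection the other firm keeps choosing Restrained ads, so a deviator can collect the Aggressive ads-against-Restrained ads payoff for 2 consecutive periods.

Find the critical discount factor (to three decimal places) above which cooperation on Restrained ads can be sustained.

Deviating for the 2 undetected periods gains 74−51 = 23 per period over cooperation, then loses 51−5 = 46 per period forever once punishment starts.
Gain: 23(1 + β + … + β^1); loss: 46·β^2/(1−β).
No profitable deviation ⇔ 23(1−β^2) ≤ 46·β^2, i.e. β^2 ≥ 23/(23+46) = 1/3.
Hence β ≥ (1/3)^(1/2) ≈ 0.577.

0.577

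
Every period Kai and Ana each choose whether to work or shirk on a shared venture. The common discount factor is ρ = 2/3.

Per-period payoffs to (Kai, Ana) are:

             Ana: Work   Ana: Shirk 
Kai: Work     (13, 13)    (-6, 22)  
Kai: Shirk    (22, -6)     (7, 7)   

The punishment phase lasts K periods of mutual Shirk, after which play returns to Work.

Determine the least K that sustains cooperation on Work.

4

IC: ρ(1−ρ^K)/(1−ρ) ≥ (22−13)/(13−7) = 3/2.
With ρ = 2/3: need 1 − ρ^K ≥ 3/2·(1−2/3)/(2/3), i.e. ρ^K ≤ 0.2500.
Since (2/3)^3 = 0.2963 and (2/3)^4 = 0.1975, the smallest such K is 4.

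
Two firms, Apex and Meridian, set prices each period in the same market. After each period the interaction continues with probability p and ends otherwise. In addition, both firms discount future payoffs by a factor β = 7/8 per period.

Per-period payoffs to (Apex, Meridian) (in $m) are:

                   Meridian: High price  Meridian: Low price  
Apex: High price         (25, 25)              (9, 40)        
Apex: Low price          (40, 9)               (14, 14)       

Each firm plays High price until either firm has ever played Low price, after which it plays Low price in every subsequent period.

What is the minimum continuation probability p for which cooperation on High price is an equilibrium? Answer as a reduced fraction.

60/91

With continuation probability p and discount β, the effective per-period discount factor is βp.
Grim-trigger IC: βp ≥ (40−25)/(40−14) = 15/26.
So p ≥ (15/26)/(7/8) = 60/91.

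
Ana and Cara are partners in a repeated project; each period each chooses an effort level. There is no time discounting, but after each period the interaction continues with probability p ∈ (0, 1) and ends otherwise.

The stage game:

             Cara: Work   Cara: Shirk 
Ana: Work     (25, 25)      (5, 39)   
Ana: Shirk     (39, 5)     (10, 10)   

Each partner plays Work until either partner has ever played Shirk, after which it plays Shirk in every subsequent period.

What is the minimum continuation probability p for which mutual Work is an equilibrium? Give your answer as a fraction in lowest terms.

14/29

With no time discounting, the continuation probability p plays the role of the discount factor.
Grim-trigger IC: 25/(1−p) ≥ 39 + 10p/(1−p) ⇒ p ≥ (39−25)/(39−10) = 14/29.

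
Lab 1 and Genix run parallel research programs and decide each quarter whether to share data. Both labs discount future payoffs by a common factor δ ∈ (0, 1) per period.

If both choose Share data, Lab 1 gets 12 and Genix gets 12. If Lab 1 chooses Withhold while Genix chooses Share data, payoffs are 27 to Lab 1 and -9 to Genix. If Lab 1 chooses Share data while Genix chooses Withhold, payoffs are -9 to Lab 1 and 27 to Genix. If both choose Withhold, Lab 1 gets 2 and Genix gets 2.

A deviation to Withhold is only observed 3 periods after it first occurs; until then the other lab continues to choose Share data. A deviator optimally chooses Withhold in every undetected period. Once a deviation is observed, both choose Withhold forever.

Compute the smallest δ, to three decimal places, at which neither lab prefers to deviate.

0.843

Deviating for the 3 undetected periods gains 27−12 = 15 per period over cooperation, then loses 12−2 = 10 per period forever once punishment starts.
Gain: 15(1 + δ + … + δ^2); loss: 10·δ^3/(1−δ).
No profitable deviation ⇔ 15(1−δ^3) ≤ 10·δ^3, i.e. δ^3 ≥ 15/(15+10) = 3/5.
Hence δ ≥ (3/5)^(1/3) ≈ 0.843.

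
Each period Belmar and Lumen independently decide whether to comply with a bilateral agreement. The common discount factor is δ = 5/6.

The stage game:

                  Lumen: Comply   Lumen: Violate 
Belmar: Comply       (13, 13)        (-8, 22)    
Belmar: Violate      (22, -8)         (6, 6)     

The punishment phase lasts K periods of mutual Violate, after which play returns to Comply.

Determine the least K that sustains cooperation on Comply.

2

Need Σ_{k=1}^{K} δ^k ≥ (22−13)/(13−6) = 1.2857 at δ = 5/6.
At K = 1 the sum is 0.8333 < 1.2857; at K = 2 it is 1.5278 ≥ 1.2857.
So the minimum punishment length is K = 2.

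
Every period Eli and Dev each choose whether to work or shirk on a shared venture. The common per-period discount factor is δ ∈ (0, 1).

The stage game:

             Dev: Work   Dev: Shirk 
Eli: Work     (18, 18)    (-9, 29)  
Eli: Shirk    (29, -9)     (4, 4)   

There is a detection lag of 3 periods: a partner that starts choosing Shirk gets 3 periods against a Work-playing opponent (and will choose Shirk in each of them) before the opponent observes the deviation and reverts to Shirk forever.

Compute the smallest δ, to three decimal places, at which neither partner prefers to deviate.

0.761

Deviating for the 3 undetected periods gains 29−18 = 11 per period over cooperation, then loses 18−4 = 14 per period forever once punishment starts.
Gain: 11(1 + δ + … + δ^2); loss: 14·δ^3/(1−δ).
No profitable deviation ⇔ 11(1−δ^3) ≤ 14·δ^3, i.e. δ^3 ≥ 11/(11+14) = 11/25.
Hence δ ≥ (11/25)^(1/3) ≈ 0.761.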